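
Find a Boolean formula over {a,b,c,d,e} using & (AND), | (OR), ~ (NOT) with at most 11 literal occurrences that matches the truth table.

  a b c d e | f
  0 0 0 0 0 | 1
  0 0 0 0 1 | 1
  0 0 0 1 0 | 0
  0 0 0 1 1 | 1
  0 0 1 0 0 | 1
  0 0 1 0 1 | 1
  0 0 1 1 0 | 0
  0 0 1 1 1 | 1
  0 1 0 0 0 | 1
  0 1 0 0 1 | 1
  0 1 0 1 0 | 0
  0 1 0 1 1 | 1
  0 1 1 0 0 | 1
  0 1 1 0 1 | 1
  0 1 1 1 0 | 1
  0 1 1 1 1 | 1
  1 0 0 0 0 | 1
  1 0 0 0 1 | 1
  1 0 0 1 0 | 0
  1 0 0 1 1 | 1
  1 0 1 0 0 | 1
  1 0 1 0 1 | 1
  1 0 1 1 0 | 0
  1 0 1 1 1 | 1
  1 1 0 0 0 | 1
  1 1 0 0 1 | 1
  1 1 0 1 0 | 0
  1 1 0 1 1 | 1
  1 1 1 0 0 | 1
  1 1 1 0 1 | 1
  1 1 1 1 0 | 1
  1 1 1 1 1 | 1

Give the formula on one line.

  ~d = 11001100110011001100110011001100
  (b & a) = 00000000000000000000000011111111
  ((b & a) & ~d) = 00000000000000000000000011001100
  (c & b) = 00000000000011110000000000001111
  (((b & a) & ~d) | (c & b)) = 00000000000011110000000011001111
  (~d | (((b & a) & ~d) | (c & b))) = 11001100110011111100110011001111
  (~d | e) = 11011101110111011101110111011101
  ((~d | e) & d) = 00010001000100010001000100010001
  ((~d | (((b & a) & ~d) | (c & b))) | ((~d | e) & d)) = 11011101110111111101110111011111

((~d | (((b & a) & ~d) | (c & b))) | ((~d | e) & d))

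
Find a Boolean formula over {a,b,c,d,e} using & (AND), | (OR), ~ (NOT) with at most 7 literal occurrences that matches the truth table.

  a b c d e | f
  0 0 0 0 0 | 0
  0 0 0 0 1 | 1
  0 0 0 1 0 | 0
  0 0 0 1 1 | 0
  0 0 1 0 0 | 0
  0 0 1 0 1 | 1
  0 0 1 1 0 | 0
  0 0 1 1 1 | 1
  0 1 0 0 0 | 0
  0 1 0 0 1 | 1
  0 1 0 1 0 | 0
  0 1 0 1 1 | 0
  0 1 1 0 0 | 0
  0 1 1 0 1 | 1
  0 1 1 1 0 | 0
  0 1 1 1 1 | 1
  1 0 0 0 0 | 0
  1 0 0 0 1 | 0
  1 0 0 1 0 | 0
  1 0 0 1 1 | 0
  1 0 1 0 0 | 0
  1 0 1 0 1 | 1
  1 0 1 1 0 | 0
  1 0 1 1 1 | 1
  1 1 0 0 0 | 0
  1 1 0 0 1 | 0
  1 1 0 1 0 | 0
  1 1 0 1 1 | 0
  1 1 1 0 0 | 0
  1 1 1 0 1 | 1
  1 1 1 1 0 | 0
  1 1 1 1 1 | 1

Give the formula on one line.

(e & ((~a & ~d) | c))

  ~a = 11111111111111110000000000000000
  ~d = 11001100110011001100110011001100
  (~a & ~d) = 11001100110011000000000000000000
  ((~a & ~d) | c) = 11001111110011110000111100001111
  (e & ((~a & ~d) | c)) = 01000101010001010000010100000101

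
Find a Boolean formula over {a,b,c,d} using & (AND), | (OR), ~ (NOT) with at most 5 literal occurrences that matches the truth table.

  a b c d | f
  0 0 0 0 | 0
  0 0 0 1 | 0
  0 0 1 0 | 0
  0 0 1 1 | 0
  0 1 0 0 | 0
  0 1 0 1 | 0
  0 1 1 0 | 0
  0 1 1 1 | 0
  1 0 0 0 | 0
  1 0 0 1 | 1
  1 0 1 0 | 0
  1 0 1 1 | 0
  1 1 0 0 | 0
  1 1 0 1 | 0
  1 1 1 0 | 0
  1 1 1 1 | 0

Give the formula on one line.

  ~b = 1111000011110000
  ~c = 1100110011001100
  (~b & ~c) = 1100000011000000
  (a & d) = 0000000001010101
  ((~b & ~c) & (a & d)) = 0000000001000000

((~b & ~c) & (a & d))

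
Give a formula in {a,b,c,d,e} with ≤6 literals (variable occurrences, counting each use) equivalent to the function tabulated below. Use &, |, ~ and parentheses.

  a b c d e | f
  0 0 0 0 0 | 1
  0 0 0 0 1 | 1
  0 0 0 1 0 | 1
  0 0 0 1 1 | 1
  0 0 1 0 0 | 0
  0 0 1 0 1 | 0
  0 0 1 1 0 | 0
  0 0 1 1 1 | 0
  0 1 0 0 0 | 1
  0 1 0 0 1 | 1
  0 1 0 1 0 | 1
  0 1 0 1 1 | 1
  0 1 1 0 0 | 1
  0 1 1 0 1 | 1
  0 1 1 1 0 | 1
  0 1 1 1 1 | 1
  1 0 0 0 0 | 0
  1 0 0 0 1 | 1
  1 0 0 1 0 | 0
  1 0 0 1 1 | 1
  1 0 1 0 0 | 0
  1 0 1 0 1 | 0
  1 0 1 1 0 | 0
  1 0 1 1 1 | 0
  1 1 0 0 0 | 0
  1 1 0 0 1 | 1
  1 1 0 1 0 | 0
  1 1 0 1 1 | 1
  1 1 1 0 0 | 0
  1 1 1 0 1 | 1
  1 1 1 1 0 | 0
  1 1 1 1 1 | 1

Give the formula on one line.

  ~a = 11111111111111110000000000000000
  (~a | e) = 11111111111111110101010101010101
  ~c = 11110000111100001111000011110000
  (b | ~c) = 11110000111111111111000011111111
  ((~a | e) & (b | ~c)) = 11110000111111110101000001010101

((~a | e) & (b | ~c))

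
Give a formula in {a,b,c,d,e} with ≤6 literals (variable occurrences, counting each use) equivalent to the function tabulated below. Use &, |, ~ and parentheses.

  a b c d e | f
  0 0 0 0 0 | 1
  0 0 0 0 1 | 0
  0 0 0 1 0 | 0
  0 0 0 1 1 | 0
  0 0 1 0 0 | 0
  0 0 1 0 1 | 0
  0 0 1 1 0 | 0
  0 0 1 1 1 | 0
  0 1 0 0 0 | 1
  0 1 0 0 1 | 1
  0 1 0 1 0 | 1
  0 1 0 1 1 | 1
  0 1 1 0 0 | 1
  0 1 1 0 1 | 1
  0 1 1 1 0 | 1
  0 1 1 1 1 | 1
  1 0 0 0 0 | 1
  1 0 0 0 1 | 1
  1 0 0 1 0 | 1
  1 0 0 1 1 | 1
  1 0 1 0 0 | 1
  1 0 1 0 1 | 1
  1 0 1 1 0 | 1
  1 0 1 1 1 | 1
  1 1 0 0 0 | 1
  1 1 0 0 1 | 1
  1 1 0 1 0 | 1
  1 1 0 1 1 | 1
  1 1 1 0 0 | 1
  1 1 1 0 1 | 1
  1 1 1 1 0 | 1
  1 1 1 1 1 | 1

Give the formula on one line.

  ~b = 11111111000000001111111100000000
  ~d = 11001100110011001100110011001100
  (~b & ~d) = 11001100000000001100110000000000
  ~c = 11110000111100001111000011110000
  ((~b & ~d) & ~c) = 11000000000000001100000000000000
  ~e = 10101010101010101010101010101010
  (((~b & ~d) & ~c) & ~e) = 10000000000000001000000000000000
  (b | a) = 00000000111111111111111111111111
  ((((~b & ~d) & ~c) & ~e) | (b | a)) = 10000000111111111111111111111111

((((~b & ~d) & ~c) & ~e) | (b | a))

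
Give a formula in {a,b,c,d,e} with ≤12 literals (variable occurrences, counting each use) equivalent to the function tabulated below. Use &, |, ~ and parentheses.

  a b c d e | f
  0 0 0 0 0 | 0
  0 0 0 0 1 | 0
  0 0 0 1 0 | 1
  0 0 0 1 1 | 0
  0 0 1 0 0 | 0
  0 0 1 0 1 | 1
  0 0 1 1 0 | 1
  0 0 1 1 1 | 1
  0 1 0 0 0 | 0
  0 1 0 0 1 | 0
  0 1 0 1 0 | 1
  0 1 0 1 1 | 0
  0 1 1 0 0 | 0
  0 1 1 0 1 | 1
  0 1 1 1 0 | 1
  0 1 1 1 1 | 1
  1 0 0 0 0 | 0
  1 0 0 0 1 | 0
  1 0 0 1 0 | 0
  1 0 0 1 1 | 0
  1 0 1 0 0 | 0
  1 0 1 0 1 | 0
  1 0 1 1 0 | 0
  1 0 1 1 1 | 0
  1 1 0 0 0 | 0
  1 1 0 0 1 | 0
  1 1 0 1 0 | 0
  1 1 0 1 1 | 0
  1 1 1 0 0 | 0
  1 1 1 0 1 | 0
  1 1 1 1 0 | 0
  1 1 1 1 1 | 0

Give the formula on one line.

((~e | ((c | a) & (d | e))) & ((~a & e) | (d & ~a)))

  ~e = 10101010101010101010101010101010
  (c | a) = 00001111000011111111111111111111
  (d | e) = 01110111011101110111011101110111
  ((c | a) & (d | e)) = 00000111000001110111011101110111
  (~e | ((c | a) & (d | e))) = 10101111101011111111111111111111
  ~a = 11111111111111110000000000000000
  (~a & e) = 01010101010101010000000000000000
  (d & ~a) = 00110011001100110000000000000000
  ((~a & e) | (d & ~a)) = 01110111011101110000000000000000
  ((~e | ((c | a) & (d | e))) & ((~a & e) | (d & ~a))) = 00100111001001110000000000000000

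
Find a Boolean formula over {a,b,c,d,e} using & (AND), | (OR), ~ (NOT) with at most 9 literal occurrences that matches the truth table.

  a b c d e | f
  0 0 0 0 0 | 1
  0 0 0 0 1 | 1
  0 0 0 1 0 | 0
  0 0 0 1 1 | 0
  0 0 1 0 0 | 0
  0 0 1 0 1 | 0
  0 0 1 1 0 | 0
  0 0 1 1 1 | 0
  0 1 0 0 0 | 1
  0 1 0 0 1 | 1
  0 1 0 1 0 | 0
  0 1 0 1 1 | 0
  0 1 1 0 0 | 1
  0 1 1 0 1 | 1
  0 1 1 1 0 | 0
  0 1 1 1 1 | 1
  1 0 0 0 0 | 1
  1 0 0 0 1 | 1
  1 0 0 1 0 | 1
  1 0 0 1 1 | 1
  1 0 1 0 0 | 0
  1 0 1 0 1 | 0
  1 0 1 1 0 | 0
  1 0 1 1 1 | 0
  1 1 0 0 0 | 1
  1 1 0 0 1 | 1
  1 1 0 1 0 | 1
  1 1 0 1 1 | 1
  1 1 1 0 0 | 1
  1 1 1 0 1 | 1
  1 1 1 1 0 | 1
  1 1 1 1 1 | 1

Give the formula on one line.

  (e & c) = 00000101000001010000010100000101
  (a | (e & c)) = 00000101000001011111111111111111
  ~d = 11001100110011001100110011001100
  ((a | (e & c)) | ~d) = 11001101110011011111111111111111
  ~c = 11110000111100001111000011110000
  (b | ~c) = 11110000111111111111000011111111
  (((a | (e & c)) | ~d) & (b | ~c)) = 11000000110011011111000011111111

(((a | (e & c)) | ~d) & (b | ~c))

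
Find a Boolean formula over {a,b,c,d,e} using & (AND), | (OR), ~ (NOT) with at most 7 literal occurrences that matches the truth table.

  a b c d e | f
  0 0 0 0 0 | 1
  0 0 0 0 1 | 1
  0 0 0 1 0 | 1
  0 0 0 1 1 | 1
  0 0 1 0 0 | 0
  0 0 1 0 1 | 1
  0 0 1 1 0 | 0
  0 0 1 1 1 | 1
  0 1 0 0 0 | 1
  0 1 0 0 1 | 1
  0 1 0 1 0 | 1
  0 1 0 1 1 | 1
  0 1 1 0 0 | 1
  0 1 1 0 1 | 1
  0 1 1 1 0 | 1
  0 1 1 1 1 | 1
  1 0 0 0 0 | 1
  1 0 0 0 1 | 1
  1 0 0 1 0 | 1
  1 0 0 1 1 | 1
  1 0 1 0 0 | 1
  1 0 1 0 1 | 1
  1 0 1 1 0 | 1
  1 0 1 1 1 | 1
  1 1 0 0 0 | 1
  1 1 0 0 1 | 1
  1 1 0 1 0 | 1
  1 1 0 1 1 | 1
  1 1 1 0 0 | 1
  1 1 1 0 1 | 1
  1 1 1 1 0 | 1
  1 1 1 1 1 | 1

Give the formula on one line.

  (e | a) = 01010101010101011111111111111111
  ((e | a) | b) = 01010101111111111111111111111111
  (b & d) = 00000000001100110000000000110011
  ~c = 11110000111100001111000011110000
  ((b & d) | ~c) = 11110000111100111111000011110011
  (((e | a) | b) | ((b & d) | ~c)) = 11110101111111111111111111111111

(((e | a) | b) | ((b & d) | ~c))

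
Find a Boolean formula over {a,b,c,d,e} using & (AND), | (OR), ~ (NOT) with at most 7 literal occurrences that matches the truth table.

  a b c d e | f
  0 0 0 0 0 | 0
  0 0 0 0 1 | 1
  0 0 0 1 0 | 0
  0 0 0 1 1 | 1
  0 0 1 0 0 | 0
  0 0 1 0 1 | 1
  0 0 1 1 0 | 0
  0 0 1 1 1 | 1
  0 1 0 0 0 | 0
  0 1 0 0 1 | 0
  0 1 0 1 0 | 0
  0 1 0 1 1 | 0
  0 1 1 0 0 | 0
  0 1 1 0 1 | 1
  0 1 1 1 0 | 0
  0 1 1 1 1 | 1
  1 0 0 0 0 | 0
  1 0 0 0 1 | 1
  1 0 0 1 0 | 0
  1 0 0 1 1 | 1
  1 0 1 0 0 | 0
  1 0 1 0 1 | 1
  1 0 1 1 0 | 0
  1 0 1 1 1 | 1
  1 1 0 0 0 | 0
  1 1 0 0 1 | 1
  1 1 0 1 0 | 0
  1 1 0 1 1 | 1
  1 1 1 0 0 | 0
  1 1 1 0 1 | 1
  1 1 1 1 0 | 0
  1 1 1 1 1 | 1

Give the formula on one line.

(e & (~b | (a | c)))

  ~b = 11111111000000001111111100000000
  (a | c) = 00001111000011111111111111111111
  (~b | (a | c)) = 11111111000011111111111111111111
  (e & (~b | (a | c))) = 01010101000001010101010101010101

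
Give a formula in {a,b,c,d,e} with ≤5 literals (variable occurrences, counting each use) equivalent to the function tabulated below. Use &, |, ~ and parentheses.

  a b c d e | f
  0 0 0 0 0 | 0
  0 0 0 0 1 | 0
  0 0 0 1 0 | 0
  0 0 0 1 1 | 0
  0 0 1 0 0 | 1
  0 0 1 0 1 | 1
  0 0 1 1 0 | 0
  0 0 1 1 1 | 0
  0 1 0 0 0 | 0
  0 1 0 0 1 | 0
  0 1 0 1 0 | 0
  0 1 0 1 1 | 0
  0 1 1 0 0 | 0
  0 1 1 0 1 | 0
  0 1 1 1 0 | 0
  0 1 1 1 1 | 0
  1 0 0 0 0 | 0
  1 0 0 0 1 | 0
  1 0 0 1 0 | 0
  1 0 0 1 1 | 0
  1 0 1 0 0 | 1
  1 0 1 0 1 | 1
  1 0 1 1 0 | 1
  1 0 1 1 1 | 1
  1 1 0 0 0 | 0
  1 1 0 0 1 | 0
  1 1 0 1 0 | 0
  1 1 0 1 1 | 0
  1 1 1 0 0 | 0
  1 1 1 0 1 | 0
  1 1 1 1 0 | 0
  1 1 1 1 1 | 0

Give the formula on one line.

(~b & (c & (~d | a)))

  ~b = 11111111000000001111111100000000
  ~d = 11001100110011001100110011001100
  (~d | a) = 11001100110011001111111111111111
  (c & (~d | a)) = 00001100000011000000111100001111
  (~b & (c & (~d | a))) = 00001100000000000000111100000000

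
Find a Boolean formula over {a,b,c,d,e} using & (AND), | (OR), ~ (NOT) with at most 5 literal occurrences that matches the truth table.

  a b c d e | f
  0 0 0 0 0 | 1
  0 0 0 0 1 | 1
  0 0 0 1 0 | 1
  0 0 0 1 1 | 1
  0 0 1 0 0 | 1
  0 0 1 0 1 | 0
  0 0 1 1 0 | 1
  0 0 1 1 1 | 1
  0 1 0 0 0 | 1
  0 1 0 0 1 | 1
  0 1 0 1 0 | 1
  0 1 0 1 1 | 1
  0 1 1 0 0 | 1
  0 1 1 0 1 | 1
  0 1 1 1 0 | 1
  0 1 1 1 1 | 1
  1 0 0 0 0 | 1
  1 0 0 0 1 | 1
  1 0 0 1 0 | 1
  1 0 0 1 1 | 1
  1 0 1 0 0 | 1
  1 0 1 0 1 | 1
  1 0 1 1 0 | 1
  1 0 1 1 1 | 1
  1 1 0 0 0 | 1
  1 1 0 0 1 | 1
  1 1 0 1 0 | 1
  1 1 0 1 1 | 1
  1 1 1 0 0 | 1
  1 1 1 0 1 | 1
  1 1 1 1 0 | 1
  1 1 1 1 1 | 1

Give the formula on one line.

((d | ~c) | ((a | ~e) | b))

  ~c = 11110000111100001111000011110000
  (d | ~c) = 11110011111100111111001111110011
  ~e = 10101010101010101010101010101010
  (a | ~e) = 10101010101010101111111111111111
  ((a | ~e) | b) = 10101010111111111111111111111111
  ((d | ~c) | ((a | ~e) | b)) = 11111011111111111111111111111111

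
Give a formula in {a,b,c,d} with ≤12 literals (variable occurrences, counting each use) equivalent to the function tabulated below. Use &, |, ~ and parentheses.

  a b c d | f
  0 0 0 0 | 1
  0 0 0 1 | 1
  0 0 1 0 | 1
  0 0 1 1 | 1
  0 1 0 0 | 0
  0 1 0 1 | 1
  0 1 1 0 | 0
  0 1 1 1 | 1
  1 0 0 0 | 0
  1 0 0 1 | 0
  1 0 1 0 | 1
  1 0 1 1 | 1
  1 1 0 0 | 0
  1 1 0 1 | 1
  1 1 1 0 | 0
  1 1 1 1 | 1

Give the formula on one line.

(((b & d) | ((a | ~b) & (c | ~a))) & (~a | (d | ~b)))

  (b & d) = 0000010100000101
  ~b = 1111000011110000
  (a | ~b) = 1111000011111111
  ~a = 1111111100000000
  (c | ~a) = 1111111100110011
  ((a | ~b) & (c | ~a)) = 1111000000110011
  ((b & d) | ((a | ~b) & (c | ~a))) = 1111010100110111
  (d | ~b) = 1111010111110101
  (~a | (d | ~b)) = 1111111111110101
  (((b & d) | ((a | ~b) & (c | ~a))) & (~a | (d | ~b))) = 1111010100110101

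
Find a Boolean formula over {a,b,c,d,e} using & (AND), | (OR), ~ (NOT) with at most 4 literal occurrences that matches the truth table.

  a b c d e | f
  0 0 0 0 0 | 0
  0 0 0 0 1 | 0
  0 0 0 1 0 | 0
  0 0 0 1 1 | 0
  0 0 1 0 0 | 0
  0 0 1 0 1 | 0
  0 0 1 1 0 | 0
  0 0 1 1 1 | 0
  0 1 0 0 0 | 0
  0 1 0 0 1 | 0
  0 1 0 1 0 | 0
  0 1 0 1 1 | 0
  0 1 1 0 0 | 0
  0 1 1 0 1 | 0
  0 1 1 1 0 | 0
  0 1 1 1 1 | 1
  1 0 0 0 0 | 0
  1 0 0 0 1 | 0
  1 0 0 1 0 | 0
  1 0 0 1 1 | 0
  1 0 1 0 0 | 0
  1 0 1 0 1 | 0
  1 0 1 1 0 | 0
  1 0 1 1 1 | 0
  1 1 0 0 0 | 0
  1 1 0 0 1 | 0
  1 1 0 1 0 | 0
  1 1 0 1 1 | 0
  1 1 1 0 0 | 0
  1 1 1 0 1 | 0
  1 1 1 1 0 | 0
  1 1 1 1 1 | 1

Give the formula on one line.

((d & (e & c)) & b)

  (e & c) = 00000101000001010000010100000101
  (d & (e & c)) = 00000001000000010000000100000001
  ((d & (e & c)) & b) = 00000000000000010000000000000001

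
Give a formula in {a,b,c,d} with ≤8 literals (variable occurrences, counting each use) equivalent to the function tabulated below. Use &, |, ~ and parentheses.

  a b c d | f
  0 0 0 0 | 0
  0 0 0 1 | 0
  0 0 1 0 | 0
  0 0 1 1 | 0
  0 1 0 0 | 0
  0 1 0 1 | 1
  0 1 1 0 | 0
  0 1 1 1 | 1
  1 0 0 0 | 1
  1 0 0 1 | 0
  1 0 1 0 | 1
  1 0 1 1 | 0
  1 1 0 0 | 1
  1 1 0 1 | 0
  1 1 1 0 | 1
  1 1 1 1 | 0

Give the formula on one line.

  ~a = 1111111100000000
  (d & ~a) = 0101010100000000
  ((d & ~a) | a) = 0101010111111111
  ~d = 1010101010101010
  (~d | ~a) = 1111111110101010
  (b | a) = 0000111111111111
  ((~d | ~a) & (b | a)) = 0000111110101010
  (((d & ~a) | a) & ((~d | ~a) & (b | a))) = 0000010110101010

(((d & ~a) | a) & ((~d | ~a) & (b | a)))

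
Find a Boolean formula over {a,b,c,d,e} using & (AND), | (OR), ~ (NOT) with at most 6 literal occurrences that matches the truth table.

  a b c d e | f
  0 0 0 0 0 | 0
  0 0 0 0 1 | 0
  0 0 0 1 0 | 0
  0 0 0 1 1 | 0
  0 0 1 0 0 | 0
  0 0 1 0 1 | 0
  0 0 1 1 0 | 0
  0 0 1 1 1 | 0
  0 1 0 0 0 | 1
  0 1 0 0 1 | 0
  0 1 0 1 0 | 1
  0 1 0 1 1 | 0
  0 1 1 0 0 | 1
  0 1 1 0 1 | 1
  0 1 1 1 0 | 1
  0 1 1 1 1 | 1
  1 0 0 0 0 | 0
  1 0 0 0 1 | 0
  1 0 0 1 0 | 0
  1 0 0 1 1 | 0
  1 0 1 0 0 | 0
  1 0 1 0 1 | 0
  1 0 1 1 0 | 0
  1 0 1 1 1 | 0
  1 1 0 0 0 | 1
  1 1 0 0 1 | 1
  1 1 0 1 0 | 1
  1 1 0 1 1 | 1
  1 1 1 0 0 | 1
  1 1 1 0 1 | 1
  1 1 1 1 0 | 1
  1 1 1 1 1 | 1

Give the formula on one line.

  ~e = 10101010101010101010101010101010
  (~e | c) = 10101111101011111010111110101111
  ~b = 11111111000000001111111100000000
  (~b | a) = 11111111000000001111111111111111
  ((~e | c) | (~b | a)) = 11111111101011111111111111111111
  (b & ((~e | c) | (~b | a))) = 00000000101011110000000011111111

(b & ((~e | c) | (~b | a)))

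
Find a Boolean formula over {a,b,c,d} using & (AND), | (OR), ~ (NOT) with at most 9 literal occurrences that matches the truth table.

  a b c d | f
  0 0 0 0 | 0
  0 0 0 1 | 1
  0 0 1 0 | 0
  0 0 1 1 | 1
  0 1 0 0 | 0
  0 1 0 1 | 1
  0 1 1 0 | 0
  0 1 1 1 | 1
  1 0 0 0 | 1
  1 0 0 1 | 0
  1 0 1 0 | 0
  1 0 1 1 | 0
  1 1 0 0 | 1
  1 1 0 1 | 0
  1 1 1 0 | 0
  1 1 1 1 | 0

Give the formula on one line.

  (a | d) = 0101010111111111
  ~a = 1111111100000000
  ((a | d) & ~a) = 0101010100000000
  ~c = 1100110011001100
  ~d = 1010101010101010
  (~a | ~d) = 1111111110101010
  (~d | c) = 1011101110111011
  (a & (~d | c)) = 0000000010111011
  ((~a | ~d) & (a & (~d | c))) = 0000000010101010
  (~c & ((~a | ~d) & (a & (~d | c)))) = 0000000010001000
  (((a | d) & ~a) | (~c & ((~a | ~d) & (a & (~d | c))))) = 0101010110001000

(((a | d) & ~a) | (~c & ((~a | ~d) & (a & (~d | c)))))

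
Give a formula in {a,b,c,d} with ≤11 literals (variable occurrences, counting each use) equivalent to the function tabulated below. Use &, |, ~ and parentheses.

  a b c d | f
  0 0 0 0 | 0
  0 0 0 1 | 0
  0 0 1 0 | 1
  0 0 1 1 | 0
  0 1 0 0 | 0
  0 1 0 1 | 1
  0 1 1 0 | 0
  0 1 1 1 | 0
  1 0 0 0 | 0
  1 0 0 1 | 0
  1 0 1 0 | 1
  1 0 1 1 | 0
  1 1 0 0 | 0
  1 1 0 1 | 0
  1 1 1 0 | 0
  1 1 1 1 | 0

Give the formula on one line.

((((~c & b) | ~d) & (c | ~a)) & (d | (~b & c)))

  ~c = 1100110011001100
  (~c & b) = 0000110000001100
  ~d = 1010101010101010
  ((~c & b) | ~d) = 1010111010101110
  ~a = 1111111100000000
  (c | ~a) = 1111111100110011
  (((~c & b) | ~d) & (c | ~a)) = 1010111000100010
  ~b = 1111000011110000
  (~b & c) = 0011000000110000
  (d | (~b & c)) = 0111010101110101
  ((((~c & b) | ~d) & (c | ~a)) & (d | (~b & c))) = 0010010000100000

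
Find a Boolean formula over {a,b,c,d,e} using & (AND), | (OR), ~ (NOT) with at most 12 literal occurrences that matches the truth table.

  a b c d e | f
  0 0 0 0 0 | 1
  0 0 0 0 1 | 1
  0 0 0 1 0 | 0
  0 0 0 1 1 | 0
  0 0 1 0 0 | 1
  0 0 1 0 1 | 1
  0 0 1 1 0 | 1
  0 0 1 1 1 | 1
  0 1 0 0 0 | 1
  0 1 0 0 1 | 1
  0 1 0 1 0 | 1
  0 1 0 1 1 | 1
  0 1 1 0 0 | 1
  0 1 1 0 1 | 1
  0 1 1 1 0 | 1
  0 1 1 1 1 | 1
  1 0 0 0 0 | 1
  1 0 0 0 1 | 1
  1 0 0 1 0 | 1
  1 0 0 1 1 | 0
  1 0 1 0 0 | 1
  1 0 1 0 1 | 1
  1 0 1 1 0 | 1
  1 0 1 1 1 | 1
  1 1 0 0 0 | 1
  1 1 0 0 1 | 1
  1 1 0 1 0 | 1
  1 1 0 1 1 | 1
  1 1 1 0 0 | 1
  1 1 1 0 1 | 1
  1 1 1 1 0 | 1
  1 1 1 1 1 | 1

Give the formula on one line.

  ~d = 11001100110011001100110011001100
  (~d | b) = 11001100111111111100110011111111
  ~b = 11111111000000001111111100000000
  ~e = 10101010101010101010101010101010
  (~e | a) = 10101010101010101111111111111111
  (~e | c) = 10101111101011111010111110101111
  ((~e | a) & (~e | c)) = 10101010101010101010111110101111
  (((~e | a) & (~e | c)) & a) = 00000000000000001010111110101111
  (c | (((~e | a) & (~e | c)) & a)) = 00001111000011111010111110101111
  (~b & (c | (((~e | a) & (~e | c)) & a))) = 00001111000000001010111100000000
  ((~d | b) | (~b & (c | (((~e | a) & (~e | c)) & a)))) = 11001111111111111110111111111111

((~d | b) | (~b & (c | (((~e | a) & (~e | c)) & a))))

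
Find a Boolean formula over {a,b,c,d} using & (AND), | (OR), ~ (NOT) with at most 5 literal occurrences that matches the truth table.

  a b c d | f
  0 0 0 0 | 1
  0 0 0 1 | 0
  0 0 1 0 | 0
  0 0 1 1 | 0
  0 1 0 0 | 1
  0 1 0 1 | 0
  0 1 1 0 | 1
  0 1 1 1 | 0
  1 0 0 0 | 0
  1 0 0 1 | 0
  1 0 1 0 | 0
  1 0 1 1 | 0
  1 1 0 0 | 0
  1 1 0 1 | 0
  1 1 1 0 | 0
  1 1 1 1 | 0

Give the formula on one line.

((~a & ~d) & ((a | ~c) | b))

  ~a = 1111111100000000
  ~d = 1010101010101010
  (~a & ~d) = 1010101000000000
  ~c = 1100110011001100
  (a | ~c) = 1100110011111111
  ((a | ~c) | b) = 1100111111111111
  ((~a & ~d) & ((a | ~c) | b)) = 1000101000000000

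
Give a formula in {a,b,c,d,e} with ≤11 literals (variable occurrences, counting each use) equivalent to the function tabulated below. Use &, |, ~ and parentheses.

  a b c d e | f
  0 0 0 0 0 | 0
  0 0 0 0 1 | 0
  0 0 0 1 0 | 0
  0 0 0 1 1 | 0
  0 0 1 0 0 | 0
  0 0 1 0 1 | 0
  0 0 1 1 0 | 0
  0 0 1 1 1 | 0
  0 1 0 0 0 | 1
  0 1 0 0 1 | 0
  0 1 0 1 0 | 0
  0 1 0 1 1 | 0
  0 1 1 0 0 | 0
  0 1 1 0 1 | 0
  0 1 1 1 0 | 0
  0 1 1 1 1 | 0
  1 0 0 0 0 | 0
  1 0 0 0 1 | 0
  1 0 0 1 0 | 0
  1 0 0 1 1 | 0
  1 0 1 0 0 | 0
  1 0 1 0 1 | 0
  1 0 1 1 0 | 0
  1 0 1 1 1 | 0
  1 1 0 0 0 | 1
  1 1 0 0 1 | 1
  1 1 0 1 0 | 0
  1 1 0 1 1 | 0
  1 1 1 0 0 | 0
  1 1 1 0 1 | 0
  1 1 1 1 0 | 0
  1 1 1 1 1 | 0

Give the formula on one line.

((((a | (~d & (~e | d))) & b) & (b & ~c)) & (~d | ~a))

  ~d = 11001100110011001100110011001100
  ~e = 10101010101010101010101010101010
  (~e | d) = 10111011101110111011101110111011
  (~d & (~e | d)) = 10001000100010001000100010001000
  (a | (~d & (~e | d))) = 10001000100010001111111111111111
  ((a | (~d & (~e | d))) & b) = 00000000100010000000000011111111
  ~c = 11110000111100001111000011110000
  (b & ~c) = 00000000111100000000000011110000
  (((a | (~d & (~e | d))) & b) & (b & ~c)) = 00000000100000000000000011110000
  ~a = 11111111111111110000000000000000
  (~d | ~a) = 11111111111111111100110011001100
  ((((a | (~d & (~e | d))) & b) & (b & ~c)) & (~d | ~a)) = 00000000100000000000000011000000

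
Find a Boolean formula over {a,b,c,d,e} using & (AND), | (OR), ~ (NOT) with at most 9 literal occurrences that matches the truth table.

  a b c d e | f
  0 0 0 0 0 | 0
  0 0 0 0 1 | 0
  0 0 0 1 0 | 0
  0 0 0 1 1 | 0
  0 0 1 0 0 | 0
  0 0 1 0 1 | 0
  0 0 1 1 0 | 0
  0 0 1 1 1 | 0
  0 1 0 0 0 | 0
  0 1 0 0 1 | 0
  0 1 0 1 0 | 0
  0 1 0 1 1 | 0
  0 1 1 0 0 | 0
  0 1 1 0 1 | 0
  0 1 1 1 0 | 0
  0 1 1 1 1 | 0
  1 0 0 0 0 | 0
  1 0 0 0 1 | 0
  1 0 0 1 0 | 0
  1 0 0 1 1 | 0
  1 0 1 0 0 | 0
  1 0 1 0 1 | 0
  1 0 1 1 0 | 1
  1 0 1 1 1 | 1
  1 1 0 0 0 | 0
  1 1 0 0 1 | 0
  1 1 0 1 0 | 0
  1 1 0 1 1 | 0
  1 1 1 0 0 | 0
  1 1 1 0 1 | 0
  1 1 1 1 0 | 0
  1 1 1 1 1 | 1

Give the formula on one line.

((~b | (c & e)) & ((d & c) & a))

  ~b = 11111111000000001111111100000000
  (c & e) = 00000101000001010000010100000101
  (~b | (c & e)) = 11111111000001011111111100000101
  (d & c) = 00000011000000110000001100000011
  ((d & c) & a) = 00000000000000000000001100000011
  ((~b | (c & e)) & ((d & c) & a)) = 00000000000000000000001100000001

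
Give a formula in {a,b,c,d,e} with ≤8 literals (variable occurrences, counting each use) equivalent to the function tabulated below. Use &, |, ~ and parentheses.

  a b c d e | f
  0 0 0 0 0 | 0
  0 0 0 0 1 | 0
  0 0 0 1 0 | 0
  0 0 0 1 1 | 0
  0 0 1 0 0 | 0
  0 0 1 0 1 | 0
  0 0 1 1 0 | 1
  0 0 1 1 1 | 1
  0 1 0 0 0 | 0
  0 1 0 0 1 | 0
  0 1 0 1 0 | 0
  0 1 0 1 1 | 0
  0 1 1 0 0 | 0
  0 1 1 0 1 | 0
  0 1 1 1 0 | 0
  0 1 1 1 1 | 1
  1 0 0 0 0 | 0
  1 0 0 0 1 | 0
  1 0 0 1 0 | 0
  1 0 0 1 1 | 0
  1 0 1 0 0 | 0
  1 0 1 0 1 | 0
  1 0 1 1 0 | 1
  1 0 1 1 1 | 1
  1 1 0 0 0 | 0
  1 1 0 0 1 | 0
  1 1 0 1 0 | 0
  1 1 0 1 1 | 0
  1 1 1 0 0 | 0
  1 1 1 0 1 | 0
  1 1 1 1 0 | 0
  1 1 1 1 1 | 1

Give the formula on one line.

((((~b | ~d) | (d & e)) & (~d | c)) & (d & c))

  ~b = 11111111000000001111111100000000
  ~d = 11001100110011001100110011001100
  (~b | ~d) = 11111111110011001111111111001100
  (d & e) = 00010001000100010001000100010001
  ((~b | ~d) | (d & e)) = 11111111110111011111111111011101
  (~d | c) = 11001111110011111100111111001111
  (((~b | ~d) | (d & e)) & (~d | c)) = 11001111110011011100111111001101
  (d & c) = 00000011000000110000001100000011
  ((((~b | ~d) | (d & e)) & (~d | c)) & (d & c)) = 00000011000000010000001100000001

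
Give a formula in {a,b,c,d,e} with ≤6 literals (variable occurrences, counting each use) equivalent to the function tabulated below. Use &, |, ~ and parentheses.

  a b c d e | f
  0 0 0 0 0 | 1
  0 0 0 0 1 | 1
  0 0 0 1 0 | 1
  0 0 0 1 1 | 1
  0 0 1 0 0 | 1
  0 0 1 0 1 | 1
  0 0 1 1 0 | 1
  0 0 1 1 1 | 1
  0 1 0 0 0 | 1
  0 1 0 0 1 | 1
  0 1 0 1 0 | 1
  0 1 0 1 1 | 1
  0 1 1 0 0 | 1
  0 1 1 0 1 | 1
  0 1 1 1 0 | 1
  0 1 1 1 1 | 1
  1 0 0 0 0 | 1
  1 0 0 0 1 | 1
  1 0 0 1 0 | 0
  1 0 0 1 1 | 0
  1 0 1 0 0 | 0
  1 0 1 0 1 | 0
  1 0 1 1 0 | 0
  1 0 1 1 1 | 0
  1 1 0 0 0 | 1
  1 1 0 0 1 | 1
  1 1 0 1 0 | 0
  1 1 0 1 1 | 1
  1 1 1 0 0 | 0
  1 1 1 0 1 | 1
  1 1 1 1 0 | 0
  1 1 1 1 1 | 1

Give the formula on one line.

  ~d = 11001100110011001100110011001100
  ~c = 11110000111100001111000011110000
  (~d & ~c) = 11000000110000001100000011000000
  ~a = 11111111111111110000000000000000
  ((~d & ~c) | ~a) = 11111111111111111100000011000000
  (b & e) = 00000000010101010000000001010101
  (((~d & ~c) | ~a) | (b & e)) = 11111111111111111100000011010101

(((~d & ~c) | ~a) | (b & e))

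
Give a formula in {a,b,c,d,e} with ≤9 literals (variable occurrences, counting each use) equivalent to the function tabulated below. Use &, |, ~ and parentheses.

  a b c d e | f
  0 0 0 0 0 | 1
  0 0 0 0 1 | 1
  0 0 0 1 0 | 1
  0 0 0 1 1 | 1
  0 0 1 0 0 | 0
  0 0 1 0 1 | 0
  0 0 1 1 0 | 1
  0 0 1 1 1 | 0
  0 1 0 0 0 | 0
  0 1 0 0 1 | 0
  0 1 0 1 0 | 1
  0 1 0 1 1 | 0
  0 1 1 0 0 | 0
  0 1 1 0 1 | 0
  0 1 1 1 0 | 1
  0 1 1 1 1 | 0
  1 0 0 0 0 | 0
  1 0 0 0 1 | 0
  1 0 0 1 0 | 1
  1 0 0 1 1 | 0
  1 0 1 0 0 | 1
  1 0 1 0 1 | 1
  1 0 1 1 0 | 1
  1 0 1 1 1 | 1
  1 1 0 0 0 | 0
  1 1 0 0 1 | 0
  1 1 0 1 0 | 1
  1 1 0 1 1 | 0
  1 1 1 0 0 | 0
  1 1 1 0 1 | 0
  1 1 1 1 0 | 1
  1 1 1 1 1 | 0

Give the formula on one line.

  ~e = 10101010101010101010101010101010
  (d & ~e) = 00100010001000100010001000100010
  ~b = 11111111000000001111111100000000
  ~a = 11111111111111110000000000000000
  (~a | c) = 11111111111111110000111100001111
  (~b & (~a | c)) = 11111111000000000000111100000000
  ~c = 11110000111100001111000011110000
  (~c | a) = 11110000111100001111111111111111
  ((~b & (~a | c)) & (~c | a)) = 11110000000000000000111100000000
  ((d & ~e) | ((~b & (~a | c)) & (~c | a))) = 11110010001000100010111100100010

((d & ~e) | ((~b & (~a | c)) & (~c | a)))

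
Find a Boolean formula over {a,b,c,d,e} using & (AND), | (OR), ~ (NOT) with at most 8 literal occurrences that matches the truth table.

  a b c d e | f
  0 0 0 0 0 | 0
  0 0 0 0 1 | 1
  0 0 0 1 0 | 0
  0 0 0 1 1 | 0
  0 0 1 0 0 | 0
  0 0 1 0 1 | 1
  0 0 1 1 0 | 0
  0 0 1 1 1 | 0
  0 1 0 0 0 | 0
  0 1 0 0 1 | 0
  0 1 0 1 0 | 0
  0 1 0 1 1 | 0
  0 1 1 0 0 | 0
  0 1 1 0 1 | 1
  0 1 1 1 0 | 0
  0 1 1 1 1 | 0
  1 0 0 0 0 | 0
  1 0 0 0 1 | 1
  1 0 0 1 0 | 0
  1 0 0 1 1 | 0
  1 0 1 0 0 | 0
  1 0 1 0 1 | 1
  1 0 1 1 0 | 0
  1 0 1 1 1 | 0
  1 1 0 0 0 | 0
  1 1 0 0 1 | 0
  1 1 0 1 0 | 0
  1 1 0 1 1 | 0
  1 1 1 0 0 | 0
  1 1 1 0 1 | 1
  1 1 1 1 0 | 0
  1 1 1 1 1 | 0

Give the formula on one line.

  ~b = 11111111000000001111111100000000
  (~b | c) = 11111111000011111111111100001111
  (a | e) = 01010101010101011111111111111111
  ~d = 11001100110011001100110011001100
  ((a | e) & ~d) = 01000100010001001100110011001100
  ((~b | c) & ((a | e) & ~d)) = 01000100000001001100110000001100
  (((~b | c) & ((a | e) & ~d)) & e) = 01000100000001000100010000000100

(((~b | c) & ((a | e) & ~d)) & e)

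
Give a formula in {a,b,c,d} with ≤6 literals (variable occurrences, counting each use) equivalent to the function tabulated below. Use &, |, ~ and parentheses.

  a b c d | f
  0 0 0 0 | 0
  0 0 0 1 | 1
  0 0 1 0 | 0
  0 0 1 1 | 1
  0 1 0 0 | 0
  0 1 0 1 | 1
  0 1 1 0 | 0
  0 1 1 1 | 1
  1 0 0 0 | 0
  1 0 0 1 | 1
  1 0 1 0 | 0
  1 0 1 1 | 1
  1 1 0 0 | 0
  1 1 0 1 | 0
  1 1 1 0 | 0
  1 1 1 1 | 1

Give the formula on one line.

((~a | (~b | c)) & d)

  ~a = 1111111100000000
  ~b = 1111000011110000
  (~b | c) = 1111001111110011
  (~a | (~b | c)) = 1111111111110011
  ((~a | (~b | c)) & d) = 0101010101010001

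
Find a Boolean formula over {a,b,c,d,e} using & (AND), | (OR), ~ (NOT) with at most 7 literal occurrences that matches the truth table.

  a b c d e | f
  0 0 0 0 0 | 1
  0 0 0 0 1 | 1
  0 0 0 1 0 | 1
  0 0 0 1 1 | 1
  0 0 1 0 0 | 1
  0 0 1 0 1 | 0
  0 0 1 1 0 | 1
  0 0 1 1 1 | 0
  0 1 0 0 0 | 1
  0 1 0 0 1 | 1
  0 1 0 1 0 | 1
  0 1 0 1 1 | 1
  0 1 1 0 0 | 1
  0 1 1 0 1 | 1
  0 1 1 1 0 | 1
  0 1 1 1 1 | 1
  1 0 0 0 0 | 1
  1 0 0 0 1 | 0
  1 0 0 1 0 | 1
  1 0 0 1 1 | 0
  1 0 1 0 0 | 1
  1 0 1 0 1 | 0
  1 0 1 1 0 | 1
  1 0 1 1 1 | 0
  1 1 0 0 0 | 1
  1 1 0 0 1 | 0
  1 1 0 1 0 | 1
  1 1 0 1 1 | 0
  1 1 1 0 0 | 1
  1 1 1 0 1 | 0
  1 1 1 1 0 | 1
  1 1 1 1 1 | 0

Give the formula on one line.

  ~a = 11111111111111110000000000000000
  ~c = 11110000111100001111000011110000
  (b | ~c) = 11110000111111111111000011111111
  (~a & (b | ~c)) = 11110000111111110000000000000000
  (e & (~a & (b | ~c))) = 01010000010101010000000000000000
  ~e = 10101010101010101010101010101010
  ((e & (~a & (b | ~c))) | ~e) = 11111010111111111010101010101010

((e & (~a & (b | ~c))) | ~e)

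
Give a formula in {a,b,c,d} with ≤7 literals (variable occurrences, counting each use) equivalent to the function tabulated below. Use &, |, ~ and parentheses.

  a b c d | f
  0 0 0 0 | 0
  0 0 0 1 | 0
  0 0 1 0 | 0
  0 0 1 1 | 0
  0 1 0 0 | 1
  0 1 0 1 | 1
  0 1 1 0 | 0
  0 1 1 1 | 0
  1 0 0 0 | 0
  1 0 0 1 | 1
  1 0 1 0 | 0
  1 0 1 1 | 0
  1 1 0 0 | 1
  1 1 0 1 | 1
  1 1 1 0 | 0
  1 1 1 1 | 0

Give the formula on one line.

  ~c = 1100110011001100
  (a & d) = 0000000001010101
  (~c & (a & d)) = 0000000001000100
  (b | (~c & (a & d))) = 0000111101001111
  (~c & (b | (~c & (a & d)))) = 0000110001001100

(~c & (b | (~c & (a & d))))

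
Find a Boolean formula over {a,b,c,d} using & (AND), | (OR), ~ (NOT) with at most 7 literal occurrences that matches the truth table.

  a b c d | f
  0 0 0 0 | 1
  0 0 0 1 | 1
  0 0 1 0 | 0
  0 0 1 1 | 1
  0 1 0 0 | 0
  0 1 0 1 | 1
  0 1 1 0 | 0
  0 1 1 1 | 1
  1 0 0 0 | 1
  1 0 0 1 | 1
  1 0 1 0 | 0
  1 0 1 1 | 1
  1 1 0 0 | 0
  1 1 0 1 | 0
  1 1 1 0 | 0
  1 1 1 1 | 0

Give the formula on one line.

((~a | ~b) & ((~c & ~b) | d))

  ~a = 1111111100000000
  ~b = 1111000011110000
  (~a | ~b) = 1111111111110000
  ~c = 1100110011001100
  (~c & ~b) = 1100000011000000
  ((~c & ~b) | d) = 1101010111010101
  ((~a | ~b) & ((~c & ~b) | d)) = 1101010111010000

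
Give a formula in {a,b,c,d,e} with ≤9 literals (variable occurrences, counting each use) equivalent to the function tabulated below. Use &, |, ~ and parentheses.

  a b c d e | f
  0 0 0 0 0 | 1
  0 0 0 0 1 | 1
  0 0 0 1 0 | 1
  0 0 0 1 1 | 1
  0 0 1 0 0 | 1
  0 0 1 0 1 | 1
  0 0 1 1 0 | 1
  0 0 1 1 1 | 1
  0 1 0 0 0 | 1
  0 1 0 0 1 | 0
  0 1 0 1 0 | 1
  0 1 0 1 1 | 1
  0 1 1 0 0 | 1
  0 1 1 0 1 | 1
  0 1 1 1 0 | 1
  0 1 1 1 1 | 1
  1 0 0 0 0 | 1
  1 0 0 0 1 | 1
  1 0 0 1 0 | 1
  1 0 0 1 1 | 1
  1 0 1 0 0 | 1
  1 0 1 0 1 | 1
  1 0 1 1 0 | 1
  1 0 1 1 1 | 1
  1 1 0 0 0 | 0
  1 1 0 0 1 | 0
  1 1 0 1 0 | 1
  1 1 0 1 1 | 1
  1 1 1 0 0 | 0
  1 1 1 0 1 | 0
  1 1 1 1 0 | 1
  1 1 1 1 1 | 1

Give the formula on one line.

  ~e = 10101010101010101010101010101010
  (a | e) = 01010101010101011111111111111111
  ((a | e) & c) = 00000101000001010000111100001111
  (~e | ((a | e) & c)) = 10101111101011111010111110101111
  ~a = 11111111111111110000000000000000
  (~a & b) = 00000000111111110000000000000000
  ((~e | ((a | e) & c)) & (~a & b)) = 00000000101011110000000000000000
  ~b = 11111111000000001111111100000000
  (d | ~b) = 11111111001100111111111100110011
  (((~e | ((a | e) & c)) & (~a & b)) | (d | ~b)) = 11111111101111111111111100110011

(((~e | ((a | e) & c)) & (~a & b)) | (d | ~b))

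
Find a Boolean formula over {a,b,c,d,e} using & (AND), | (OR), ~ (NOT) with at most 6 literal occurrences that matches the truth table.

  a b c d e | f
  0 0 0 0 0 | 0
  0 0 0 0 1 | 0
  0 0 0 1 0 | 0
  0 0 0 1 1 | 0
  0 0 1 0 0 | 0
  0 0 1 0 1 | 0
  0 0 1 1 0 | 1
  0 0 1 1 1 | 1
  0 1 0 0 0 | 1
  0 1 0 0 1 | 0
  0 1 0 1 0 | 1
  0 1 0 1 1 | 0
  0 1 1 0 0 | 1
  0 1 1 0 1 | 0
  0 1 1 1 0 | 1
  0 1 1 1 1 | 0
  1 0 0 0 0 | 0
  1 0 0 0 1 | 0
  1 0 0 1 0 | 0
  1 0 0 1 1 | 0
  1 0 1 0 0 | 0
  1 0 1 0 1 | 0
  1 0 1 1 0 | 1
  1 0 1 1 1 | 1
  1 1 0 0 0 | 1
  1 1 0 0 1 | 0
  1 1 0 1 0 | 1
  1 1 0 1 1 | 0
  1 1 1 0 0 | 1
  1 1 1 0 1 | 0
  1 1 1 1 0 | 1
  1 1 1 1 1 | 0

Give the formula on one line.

  (d & c) = 00000011000000110000001100000011
  (b | (d & c)) = 00000011111111110000001111111111
  ~b = 11111111000000001111111100000000
  ~e = 10101010101010101010101010101010
  (~b | ~e) = 11111111101010101111111110101010
  ((b | (d & c)) & (~b | ~e)) = 00000011101010100000001110101010

((b | (d & c)) & (~b | ~e))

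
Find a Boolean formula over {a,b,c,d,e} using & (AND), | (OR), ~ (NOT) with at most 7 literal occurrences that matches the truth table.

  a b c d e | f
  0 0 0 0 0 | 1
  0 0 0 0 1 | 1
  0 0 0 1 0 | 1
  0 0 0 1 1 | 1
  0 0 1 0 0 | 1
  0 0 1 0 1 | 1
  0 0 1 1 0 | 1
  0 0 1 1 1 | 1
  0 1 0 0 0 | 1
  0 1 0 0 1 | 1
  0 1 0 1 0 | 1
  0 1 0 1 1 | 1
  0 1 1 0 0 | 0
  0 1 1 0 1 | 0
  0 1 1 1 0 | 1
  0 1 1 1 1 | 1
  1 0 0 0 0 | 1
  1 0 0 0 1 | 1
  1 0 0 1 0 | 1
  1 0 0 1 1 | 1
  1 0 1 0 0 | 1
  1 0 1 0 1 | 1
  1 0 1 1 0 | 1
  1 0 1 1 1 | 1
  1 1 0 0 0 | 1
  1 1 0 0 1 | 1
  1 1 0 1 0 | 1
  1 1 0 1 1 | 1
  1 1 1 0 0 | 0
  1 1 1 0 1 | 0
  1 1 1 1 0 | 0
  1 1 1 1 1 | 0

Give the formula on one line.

  ~b = 11111111000000001111111100000000
  ~c = 11110000111100001111000011110000
  (~b | ~c) = 11111111111100001111111111110000
  ~a = 11111111111111110000000000000000
  (c | b) = 00001111111111110000111111111111
  (~a & (c | b)) = 00001111111111110000000000000000
  ((~a & (c | b)) & d) = 00000011001100110000000000000000
  ((~b | ~c) | ((~a & (c | b)) & d)) = 11111111111100111111111111110000

((~b | ~c) | ((~a & (c | b)) & d))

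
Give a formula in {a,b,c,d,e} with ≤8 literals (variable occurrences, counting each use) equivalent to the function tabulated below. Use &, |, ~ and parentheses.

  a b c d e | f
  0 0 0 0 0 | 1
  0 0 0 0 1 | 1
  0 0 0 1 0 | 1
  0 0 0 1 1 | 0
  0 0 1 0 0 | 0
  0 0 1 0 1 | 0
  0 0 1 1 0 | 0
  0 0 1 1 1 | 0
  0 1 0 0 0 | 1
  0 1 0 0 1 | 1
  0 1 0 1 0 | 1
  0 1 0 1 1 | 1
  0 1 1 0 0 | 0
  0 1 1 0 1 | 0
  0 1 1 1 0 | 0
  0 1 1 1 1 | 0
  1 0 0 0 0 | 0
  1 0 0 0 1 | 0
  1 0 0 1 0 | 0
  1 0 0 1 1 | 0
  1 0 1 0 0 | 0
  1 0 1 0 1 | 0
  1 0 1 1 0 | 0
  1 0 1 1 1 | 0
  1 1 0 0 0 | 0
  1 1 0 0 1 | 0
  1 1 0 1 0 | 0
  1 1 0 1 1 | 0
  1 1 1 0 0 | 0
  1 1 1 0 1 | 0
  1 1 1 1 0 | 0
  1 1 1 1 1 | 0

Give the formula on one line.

((~c & ~a) & (b | (((b | ~e) | ~d) & ~c)))

  ~c = 11110000111100001111000011110000
  ~a = 11111111111111110000000000000000
  (~c & ~a) = 11110000111100000000000000000000
  ~e = 10101010101010101010101010101010
  (b | ~e) = 10101010111111111010101011111111
  ~d = 11001100110011001100110011001100
  ((b | ~e) | ~d) = 11101110111111111110111011111111
  (((b | ~e) | ~d) & ~c) = 11100000111100001110000011110000
  (b | (((b | ~e) | ~d) & ~c)) = 11100000111111111110000011111111
  ((~c & ~a) & (b | (((b | ~e) | ~d) & ~c))) = 11100000111100000000000000000000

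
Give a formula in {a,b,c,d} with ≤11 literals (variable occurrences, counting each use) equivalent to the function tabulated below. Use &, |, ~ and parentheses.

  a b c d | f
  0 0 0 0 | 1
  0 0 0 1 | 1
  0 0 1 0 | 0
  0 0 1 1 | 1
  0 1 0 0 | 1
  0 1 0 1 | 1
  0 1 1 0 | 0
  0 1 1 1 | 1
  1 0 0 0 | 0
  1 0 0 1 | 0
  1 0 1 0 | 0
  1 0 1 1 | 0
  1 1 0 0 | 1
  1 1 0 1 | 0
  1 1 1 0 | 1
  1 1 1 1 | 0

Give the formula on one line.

((~a | (~d & b)) & (((a & b) & c) | (d | ~c)))

  ~a = 1111111100000000
  ~d = 1010101010101010
  (~d & b) = 0000101000001010
  (~a | (~d & b)) = 1111111100001010
  (a & b) = 0000000000001111
  ((a & b) & c) = 0000000000000011
  ~c = 1100110011001100
  (d | ~c) = 1101110111011101
  (((a & b) & c) | (d | ~c)) = 1101110111011111
  ((~a | (~d & b)) & (((a & b) & c) | (d | ~c))) = 1101110100001010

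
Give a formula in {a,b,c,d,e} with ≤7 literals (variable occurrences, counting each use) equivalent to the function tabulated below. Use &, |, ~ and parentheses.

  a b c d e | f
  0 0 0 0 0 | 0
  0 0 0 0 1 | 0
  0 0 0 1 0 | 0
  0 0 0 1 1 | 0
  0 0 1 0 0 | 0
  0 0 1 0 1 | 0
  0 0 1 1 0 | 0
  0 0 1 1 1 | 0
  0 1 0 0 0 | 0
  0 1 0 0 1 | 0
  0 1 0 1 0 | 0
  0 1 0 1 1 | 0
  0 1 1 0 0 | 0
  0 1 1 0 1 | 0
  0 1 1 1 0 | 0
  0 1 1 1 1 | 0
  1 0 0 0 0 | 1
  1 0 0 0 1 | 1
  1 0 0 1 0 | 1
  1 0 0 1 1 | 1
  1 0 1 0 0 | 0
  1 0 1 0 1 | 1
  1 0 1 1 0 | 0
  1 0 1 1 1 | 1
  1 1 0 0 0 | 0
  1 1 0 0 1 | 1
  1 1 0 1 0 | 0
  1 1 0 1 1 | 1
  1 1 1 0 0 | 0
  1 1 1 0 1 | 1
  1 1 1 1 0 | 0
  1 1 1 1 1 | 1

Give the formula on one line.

  ~c = 11110000111100001111000011110000
  ~b = 11111111000000001111111100000000
  (~c & ~b) = 11110000000000001111000000000000
  (e | (~c & ~b)) = 11110101010101011111010101010101
  (a & (e | (~c & ~b))) = 00000000000000001111010101010101

(a & (e | (~c & ~b)))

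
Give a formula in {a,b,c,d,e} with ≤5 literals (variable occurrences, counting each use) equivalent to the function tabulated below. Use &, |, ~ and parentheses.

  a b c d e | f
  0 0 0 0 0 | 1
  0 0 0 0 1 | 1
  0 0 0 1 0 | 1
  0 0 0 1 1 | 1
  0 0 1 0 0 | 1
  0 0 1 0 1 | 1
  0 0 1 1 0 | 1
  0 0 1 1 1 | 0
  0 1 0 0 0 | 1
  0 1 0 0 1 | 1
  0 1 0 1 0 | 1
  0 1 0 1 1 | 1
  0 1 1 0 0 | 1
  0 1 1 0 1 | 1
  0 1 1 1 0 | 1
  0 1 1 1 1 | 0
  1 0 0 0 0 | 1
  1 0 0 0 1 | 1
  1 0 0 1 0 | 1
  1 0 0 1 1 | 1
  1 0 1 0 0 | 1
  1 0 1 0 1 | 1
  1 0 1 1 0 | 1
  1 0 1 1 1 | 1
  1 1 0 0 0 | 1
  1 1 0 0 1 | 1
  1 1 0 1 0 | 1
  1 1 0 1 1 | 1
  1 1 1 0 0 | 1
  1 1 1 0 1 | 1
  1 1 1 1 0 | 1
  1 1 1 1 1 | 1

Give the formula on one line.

  ~c = 11110000111100001111000011110000
  ~d = 11001100110011001100110011001100
  (~c | ~d) = 11111100111111001111110011111100
  ~e = 10101010101010101010101010101010
  (~e | a) = 10101010101010101111111111111111
  ((~c | ~d) | (~e | a)) = 11111110111111101111111111111111

((~c | ~d) | (~e | a))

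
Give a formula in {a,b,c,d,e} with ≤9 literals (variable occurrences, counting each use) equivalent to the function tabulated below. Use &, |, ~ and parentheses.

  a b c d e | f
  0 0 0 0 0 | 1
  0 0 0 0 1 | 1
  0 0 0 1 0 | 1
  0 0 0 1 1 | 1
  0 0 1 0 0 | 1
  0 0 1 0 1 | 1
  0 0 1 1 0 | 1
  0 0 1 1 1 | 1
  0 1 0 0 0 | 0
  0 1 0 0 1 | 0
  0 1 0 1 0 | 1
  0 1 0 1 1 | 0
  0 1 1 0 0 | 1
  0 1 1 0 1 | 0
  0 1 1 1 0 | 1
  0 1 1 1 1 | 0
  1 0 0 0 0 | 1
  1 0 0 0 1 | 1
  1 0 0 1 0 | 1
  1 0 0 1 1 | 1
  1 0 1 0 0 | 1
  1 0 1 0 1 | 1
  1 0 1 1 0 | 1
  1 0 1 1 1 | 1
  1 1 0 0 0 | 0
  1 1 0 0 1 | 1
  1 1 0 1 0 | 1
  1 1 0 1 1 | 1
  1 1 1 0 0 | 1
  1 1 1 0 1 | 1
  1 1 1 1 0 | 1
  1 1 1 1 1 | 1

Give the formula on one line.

((((((~a | c) | b) & a) | ~e) & (c | (d | e))) | ~b)

  ~a = 11111111111111110000000000000000
  (~a | c) = 11111111111111110000111100001111
  ((~a | c) | b) = 11111111111111110000111111111111
  (((~a | c) | b) & a) = 00000000000000000000111111111111
  ~e = 10101010101010101010101010101010
  ((((~a | c) | b) & a) | ~e) = 10101010101010101010111111111111
  (d | e) = 01110111011101110111011101110111
  (c | (d | e)) = 01111111011111110111111101111111
  (((((~a | c) | b) & a) | ~e) & (c | (d | e))) = 00101010001010100010111101111111
  ~b = 11111111000000001111111100000000
  ((((((~a | c) | b) & a) | ~e) & (c | (d | e))) | ~b) = 11111111001010101111111101111111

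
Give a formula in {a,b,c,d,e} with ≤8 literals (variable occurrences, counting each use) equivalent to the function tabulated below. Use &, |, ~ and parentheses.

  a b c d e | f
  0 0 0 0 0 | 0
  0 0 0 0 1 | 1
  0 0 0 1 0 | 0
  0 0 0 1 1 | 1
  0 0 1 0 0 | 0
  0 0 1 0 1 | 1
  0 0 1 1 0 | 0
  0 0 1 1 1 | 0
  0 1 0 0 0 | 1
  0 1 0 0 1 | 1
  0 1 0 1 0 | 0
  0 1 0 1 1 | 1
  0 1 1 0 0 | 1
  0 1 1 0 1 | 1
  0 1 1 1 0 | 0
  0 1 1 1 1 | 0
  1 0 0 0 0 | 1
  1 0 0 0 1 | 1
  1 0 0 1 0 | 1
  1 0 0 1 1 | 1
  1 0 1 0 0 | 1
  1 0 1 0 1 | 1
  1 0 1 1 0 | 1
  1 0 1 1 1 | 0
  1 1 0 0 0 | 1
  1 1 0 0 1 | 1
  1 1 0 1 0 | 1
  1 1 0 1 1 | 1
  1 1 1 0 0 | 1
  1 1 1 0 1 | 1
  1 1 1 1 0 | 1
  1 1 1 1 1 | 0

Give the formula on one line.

((~d & b) | ((a | e) & (~e | (~c | ~d))))

  ~d = 11001100110011001100110011001100
  (~d & b) = 00000000110011000000000011001100
  (a | e) = 01010101010101011111111111111111
  ~e = 10101010101010101010101010101010
  ~c = 11110000111100001111000011110000
  (~c | ~d) = 11111100111111001111110011111100
  (~e | (~c | ~d)) = 11111110111111101111111011111110
  ((a | e) & (~e | (~c | ~d))) = 01010100010101001111111011111110
  ((~d & b) | ((a | e) & (~e | (~c | ~d)))) = 01010100110111001111111011111110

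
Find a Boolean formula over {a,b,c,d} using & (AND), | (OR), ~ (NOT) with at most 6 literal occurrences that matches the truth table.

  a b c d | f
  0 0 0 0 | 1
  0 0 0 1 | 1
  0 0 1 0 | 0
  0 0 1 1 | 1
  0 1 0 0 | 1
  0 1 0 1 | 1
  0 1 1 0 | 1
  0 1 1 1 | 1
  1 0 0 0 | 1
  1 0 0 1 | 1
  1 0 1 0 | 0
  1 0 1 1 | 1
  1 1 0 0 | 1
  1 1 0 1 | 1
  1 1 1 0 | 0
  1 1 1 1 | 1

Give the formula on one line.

(((b & ~a) | d) | ~c)

  ~a = 1111111100000000
  (b & ~a) = 0000111100000000
  ((b & ~a) | d) = 0101111101010101
  ~c = 1100110011001100
  (((b & ~a) | d) | ~c) = 1101111111011101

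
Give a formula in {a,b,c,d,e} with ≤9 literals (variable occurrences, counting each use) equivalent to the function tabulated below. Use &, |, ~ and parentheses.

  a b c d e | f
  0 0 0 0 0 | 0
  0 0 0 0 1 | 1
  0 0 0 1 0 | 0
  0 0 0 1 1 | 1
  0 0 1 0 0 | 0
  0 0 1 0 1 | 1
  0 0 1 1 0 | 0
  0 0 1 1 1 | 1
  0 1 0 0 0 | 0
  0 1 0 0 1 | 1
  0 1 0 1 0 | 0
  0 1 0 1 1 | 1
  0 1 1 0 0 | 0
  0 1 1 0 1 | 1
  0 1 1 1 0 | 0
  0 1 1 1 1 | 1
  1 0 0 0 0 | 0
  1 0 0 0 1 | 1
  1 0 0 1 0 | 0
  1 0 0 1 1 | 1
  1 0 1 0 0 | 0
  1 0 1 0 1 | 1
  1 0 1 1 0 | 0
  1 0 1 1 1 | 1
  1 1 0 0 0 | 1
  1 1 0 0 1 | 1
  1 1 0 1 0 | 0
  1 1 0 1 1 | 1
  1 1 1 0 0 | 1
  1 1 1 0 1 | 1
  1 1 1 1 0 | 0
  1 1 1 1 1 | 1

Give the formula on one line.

  (e | a) = 01010101010101011111111111111111
  (d | b) = 00110011111111110011001111111111
  ~d = 11001100110011001100110011001100
  ~a = 11111111111111110000000000000000
  (~d | ~a) = 11111111111111111100110011001100
  (e | (~d | ~a)) = 11111111111111111101110111011101
  ((d | b) & (e | (~d | ~a))) = 00110011111111110001000111011101
  (((d | b) & (e | (~d | ~a))) | e) = 01110111111111110101010111011101
  ((e | a) & (((d | b) & (e | (~d | ~a))) | e)) = 01010101010101010101010111011101

((e | a) & (((d | b) & (e | (~d | ~a))) | e))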